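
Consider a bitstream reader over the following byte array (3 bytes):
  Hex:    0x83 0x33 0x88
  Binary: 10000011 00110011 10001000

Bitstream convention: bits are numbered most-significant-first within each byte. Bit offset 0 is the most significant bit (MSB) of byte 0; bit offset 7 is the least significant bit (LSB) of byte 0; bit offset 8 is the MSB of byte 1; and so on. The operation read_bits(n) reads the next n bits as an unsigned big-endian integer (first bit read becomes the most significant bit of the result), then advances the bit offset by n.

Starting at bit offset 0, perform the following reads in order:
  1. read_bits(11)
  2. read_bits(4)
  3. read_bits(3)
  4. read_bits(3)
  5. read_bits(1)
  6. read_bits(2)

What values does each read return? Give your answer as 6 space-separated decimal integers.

Read 1: bits[0:11] width=11 -> value=1049 (bin 10000011001); offset now 11 = byte 1 bit 3; 13 bits remain
Read 2: bits[11:15] width=4 -> value=9 (bin 1001); offset now 15 = byte 1 bit 7; 9 bits remain
Read 3: bits[15:18] width=3 -> value=6 (bin 110); offset now 18 = byte 2 bit 2; 6 bits remain
Read 4: bits[18:21] width=3 -> value=1 (bin 001); offset now 21 = byte 2 bit 5; 3 bits remain
Read 5: bits[21:22] width=1 -> value=0 (bin 0); offset now 22 = byte 2 bit 6; 2 bits remain
Read 6: bits[22:24] width=2 -> value=0 (bin 00); offset now 24 = byte 3 bit 0; 0 bits remain

Answer: 1049 9 6 1 0 0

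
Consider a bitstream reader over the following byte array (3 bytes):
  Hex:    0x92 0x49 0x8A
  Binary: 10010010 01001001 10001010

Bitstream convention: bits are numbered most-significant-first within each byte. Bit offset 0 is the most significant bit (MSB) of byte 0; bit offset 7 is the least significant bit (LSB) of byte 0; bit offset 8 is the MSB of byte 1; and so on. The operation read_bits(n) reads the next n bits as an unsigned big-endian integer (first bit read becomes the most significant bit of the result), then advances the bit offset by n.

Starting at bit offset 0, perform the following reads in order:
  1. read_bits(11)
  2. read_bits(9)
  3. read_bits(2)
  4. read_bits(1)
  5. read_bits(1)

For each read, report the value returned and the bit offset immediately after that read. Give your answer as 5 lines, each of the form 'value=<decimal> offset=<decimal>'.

Read 1: bits[0:11] width=11 -> value=1170 (bin 10010010010); offset now 11 = byte 1 bit 3; 13 bits remain
Read 2: bits[11:20] width=9 -> value=152 (bin 010011000); offset now 20 = byte 2 bit 4; 4 bits remain
Read 3: bits[20:22] width=2 -> value=2 (bin 10); offset now 22 = byte 2 bit 6; 2 bits remain
Read 4: bits[22:23] width=1 -> value=1 (bin 1); offset now 23 = byte 2 bit 7; 1 bits remain
Read 5: bits[23:24] width=1 -> value=0 (bin 0); offset now 24 = byte 3 bit 0; 0 bits remain

Answer: value=1170 offset=11
value=152 offset=20
value=2 offset=22
value=1 offset=23
value=0 offset=24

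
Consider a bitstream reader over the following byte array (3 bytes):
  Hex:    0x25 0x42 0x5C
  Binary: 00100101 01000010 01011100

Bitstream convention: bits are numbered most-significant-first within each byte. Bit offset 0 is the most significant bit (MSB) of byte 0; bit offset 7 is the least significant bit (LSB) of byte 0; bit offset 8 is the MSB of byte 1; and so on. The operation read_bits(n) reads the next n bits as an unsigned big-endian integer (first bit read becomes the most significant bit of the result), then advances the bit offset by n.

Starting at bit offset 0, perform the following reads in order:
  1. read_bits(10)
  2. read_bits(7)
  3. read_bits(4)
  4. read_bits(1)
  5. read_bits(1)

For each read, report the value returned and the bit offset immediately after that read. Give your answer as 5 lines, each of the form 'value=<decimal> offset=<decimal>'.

Read 1: bits[0:10] width=10 -> value=149 (bin 0010010101); offset now 10 = byte 1 bit 2; 14 bits remain
Read 2: bits[10:17] width=7 -> value=4 (bin 0000100); offset now 17 = byte 2 bit 1; 7 bits remain
Read 3: bits[17:21] width=4 -> value=11 (bin 1011); offset now 21 = byte 2 bit 5; 3 bits remain
Read 4: bits[21:22] width=1 -> value=1 (bin 1); offset now 22 = byte 2 bit 6; 2 bits remain
Read 5: bits[22:23] width=1 -> value=0 (bin 0); offset now 23 = byte 2 bit 7; 1 bits remain

Answer: value=149 offset=10
value=4 offset=17
value=11 offset=21
value=1 offset=22
value=0 offset=23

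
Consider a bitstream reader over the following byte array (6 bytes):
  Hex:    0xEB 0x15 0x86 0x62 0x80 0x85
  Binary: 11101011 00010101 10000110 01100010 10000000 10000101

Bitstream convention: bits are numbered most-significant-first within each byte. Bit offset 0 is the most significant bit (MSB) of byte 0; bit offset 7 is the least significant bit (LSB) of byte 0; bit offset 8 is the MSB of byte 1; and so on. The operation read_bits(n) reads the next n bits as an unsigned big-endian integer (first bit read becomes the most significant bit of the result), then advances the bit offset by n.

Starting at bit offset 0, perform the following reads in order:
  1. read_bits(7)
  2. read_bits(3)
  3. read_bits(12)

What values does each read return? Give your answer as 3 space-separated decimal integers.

Read 1: bits[0:7] width=7 -> value=117 (bin 1110101); offset now 7 = byte 0 bit 7; 41 bits remain
Read 2: bits[7:10] width=3 -> value=4 (bin 100); offset now 10 = byte 1 bit 2; 38 bits remain
Read 3: bits[10:22] width=12 -> value=1377 (bin 010101100001); offset now 22 = byte 2 bit 6; 26 bits remain

Answer: 117 4 1377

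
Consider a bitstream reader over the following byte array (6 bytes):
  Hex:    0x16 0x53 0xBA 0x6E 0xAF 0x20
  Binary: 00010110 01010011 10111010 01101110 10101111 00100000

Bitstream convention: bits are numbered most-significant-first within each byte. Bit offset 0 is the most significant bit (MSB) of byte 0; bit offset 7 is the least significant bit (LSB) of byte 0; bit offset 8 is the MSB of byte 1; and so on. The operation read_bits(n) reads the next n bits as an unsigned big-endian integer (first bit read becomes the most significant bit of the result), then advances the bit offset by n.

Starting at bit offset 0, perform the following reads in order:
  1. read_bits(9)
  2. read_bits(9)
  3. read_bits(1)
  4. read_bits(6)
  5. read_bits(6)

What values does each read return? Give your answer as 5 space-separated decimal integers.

Read 1: bits[0:9] width=9 -> value=44 (bin 000101100); offset now 9 = byte 1 bit 1; 39 bits remain
Read 2: bits[9:18] width=9 -> value=334 (bin 101001110); offset now 18 = byte 2 bit 2; 30 bits remain
Read 3: bits[18:19] width=1 -> value=1 (bin 1); offset now 19 = byte 2 bit 3; 29 bits remain
Read 4: bits[19:25] width=6 -> value=52 (bin 110100); offset now 25 = byte 3 bit 1; 23 bits remain
Read 5: bits[25:31] width=6 -> value=55 (bin 110111); offset now 31 = byte 3 bit 7; 17 bits remain

Answer: 44 334 1 52 55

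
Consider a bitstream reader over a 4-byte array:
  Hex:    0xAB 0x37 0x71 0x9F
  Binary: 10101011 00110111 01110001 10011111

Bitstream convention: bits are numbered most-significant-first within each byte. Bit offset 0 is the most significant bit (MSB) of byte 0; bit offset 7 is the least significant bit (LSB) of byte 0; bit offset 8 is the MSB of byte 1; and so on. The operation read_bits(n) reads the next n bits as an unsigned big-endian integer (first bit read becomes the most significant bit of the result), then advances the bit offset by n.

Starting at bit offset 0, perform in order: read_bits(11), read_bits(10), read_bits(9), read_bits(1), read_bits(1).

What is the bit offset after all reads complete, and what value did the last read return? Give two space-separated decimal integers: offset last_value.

Read 1: bits[0:11] width=11 -> value=1369 (bin 10101011001); offset now 11 = byte 1 bit 3; 21 bits remain
Read 2: bits[11:21] width=10 -> value=750 (bin 1011101110); offset now 21 = byte 2 bit 5; 11 bits remain
Read 3: bits[21:30] width=9 -> value=103 (bin 001100111); offset now 30 = byte 3 bit 6; 2 bits remain
Read 4: bits[30:31] width=1 -> value=1 (bin 1); offset now 31 = byte 3 bit 7; 1 bits remain
Read 5: bits[31:32] width=1 -> value=1 (bin 1); offset now 32 = byte 4 bit 0; 0 bits remain

Answer: 32 1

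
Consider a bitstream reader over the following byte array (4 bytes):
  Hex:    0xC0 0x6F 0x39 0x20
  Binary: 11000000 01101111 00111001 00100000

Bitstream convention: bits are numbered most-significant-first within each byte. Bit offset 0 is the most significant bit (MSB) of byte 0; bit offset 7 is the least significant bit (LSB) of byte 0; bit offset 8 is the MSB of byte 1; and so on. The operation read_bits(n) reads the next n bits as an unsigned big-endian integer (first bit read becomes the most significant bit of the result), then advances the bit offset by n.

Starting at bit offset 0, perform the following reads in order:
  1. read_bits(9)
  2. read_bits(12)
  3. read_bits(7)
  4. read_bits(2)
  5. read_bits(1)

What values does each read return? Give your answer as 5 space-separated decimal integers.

Read 1: bits[0:9] width=9 -> value=384 (bin 110000000); offset now 9 = byte 1 bit 1; 23 bits remain
Read 2: bits[9:21] width=12 -> value=3559 (bin 110111100111); offset now 21 = byte 2 bit 5; 11 bits remain
Read 3: bits[21:28] width=7 -> value=18 (bin 0010010); offset now 28 = byte 3 bit 4; 4 bits remain
Read 4: bits[28:30] width=2 -> value=0 (bin 00); offset now 30 = byte 3 bit 6; 2 bits remain
Read 5: bits[30:31] width=1 -> value=0 (bin 0); offset now 31 = byte 3 bit 7; 1 bits remain

Answer: 384 3559 18 0 0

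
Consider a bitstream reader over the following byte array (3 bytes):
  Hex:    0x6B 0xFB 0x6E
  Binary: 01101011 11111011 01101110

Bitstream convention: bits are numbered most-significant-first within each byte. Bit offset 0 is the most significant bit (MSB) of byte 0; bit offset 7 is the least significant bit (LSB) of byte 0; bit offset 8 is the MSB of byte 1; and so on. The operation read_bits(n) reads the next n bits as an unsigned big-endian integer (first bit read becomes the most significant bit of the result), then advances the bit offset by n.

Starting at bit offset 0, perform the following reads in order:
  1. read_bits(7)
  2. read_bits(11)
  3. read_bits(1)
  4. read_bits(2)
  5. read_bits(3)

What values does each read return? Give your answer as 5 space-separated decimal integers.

Read 1: bits[0:7] width=7 -> value=53 (bin 0110101); offset now 7 = byte 0 bit 7; 17 bits remain
Read 2: bits[7:18] width=11 -> value=2029 (bin 11111101101); offset now 18 = byte 2 bit 2; 6 bits remain
Read 3: bits[18:19] width=1 -> value=1 (bin 1); offset now 19 = byte 2 bit 3; 5 bits remain
Read 4: bits[19:21] width=2 -> value=1 (bin 01); offset now 21 = byte 2 bit 5; 3 bits remain
Read 5: bits[21:24] width=3 -> value=6 (bin 110); offset now 24 = byte 3 bit 0; 0 bits remain

Answer: 53 2029 1 1 6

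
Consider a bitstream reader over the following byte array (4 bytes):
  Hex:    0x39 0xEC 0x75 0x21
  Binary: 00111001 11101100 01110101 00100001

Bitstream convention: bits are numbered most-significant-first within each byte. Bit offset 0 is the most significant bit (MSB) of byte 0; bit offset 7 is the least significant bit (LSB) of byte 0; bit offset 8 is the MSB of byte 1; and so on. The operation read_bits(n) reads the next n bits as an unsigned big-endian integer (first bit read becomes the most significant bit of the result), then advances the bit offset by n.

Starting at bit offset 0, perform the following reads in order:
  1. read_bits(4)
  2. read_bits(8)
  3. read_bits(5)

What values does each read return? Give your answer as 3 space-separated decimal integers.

Read 1: bits[0:4] width=4 -> value=3 (bin 0011); offset now 4 = byte 0 bit 4; 28 bits remain
Read 2: bits[4:12] width=8 -> value=158 (bin 10011110); offset now 12 = byte 1 bit 4; 20 bits remain
Read 3: bits[12:17] width=5 -> value=24 (bin 11000); offset now 17 = byte 2 bit 1; 15 bits remain

Answer: 3 158 24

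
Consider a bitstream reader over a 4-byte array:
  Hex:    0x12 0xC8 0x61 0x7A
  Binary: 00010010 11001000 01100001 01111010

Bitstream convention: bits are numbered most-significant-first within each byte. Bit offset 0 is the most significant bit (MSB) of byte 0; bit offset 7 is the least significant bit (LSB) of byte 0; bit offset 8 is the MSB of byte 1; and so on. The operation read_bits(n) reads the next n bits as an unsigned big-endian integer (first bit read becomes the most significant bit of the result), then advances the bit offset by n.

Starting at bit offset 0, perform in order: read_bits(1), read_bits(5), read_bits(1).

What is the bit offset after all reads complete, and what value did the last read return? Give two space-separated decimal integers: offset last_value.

Read 1: bits[0:1] width=1 -> value=0 (bin 0); offset now 1 = byte 0 bit 1; 31 bits remain
Read 2: bits[1:6] width=5 -> value=4 (bin 00100); offset now 6 = byte 0 bit 6; 26 bits remain
Read 3: bits[6:7] width=1 -> value=1 (bin 1); offset now 7 = byte 0 bit 7; 25 bits remain

Answer: 7 1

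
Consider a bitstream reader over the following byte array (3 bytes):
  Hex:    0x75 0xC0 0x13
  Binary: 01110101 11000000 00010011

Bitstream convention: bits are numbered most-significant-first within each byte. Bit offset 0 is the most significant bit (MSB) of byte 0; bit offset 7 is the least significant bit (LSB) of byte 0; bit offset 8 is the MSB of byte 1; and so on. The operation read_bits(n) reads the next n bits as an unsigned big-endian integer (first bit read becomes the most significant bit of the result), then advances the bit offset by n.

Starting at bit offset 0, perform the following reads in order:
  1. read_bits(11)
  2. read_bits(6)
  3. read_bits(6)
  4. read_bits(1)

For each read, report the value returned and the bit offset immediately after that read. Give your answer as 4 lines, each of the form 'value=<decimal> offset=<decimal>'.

Read 1: bits[0:11] width=11 -> value=942 (bin 01110101110); offset now 11 = byte 1 bit 3; 13 bits remain
Read 2: bits[11:17] width=6 -> value=0 (bin 000000); offset now 17 = byte 2 bit 1; 7 bits remain
Read 3: bits[17:23] width=6 -> value=9 (bin 001001); offset now 23 = byte 2 bit 7; 1 bits remain
Read 4: bits[23:24] width=1 -> value=1 (bin 1); offset now 24 = byte 3 bit 0; 0 bits remain

Answer: value=942 offset=11
value=0 offset=17
value=9 offset=23
value=1 offset=24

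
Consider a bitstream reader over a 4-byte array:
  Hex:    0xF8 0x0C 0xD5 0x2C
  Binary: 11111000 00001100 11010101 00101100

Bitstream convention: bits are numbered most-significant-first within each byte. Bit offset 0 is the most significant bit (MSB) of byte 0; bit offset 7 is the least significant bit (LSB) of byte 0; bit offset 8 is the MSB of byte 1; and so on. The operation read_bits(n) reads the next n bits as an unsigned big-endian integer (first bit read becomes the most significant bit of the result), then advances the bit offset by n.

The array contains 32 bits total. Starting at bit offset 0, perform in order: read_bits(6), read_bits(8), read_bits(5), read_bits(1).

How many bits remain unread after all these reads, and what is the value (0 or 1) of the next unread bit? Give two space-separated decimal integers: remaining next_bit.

Read 1: bits[0:6] width=6 -> value=62 (bin 111110); offset now 6 = byte 0 bit 6; 26 bits remain
Read 2: bits[6:14] width=8 -> value=3 (bin 00000011); offset now 14 = byte 1 bit 6; 18 bits remain
Read 3: bits[14:19] width=5 -> value=6 (bin 00110); offset now 19 = byte 2 bit 3; 13 bits remain
Read 4: bits[19:20] width=1 -> value=1 (bin 1); offset now 20 = byte 2 bit 4; 12 bits remain

Answer: 12 0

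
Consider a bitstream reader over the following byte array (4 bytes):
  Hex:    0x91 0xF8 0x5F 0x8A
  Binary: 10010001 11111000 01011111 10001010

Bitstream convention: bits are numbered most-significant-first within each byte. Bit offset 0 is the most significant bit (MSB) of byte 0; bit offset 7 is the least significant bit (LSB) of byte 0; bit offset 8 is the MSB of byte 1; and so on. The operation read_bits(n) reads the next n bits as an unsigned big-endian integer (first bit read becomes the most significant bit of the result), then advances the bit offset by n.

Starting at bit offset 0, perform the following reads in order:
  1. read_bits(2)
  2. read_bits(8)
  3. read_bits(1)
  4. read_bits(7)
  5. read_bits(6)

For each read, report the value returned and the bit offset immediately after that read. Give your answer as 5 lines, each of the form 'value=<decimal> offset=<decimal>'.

Answer: value=2 offset=2
value=71 offset=10
value=1 offset=11
value=97 offset=18
value=31 offset=24

Derivation:
Read 1: bits[0:2] width=2 -> value=2 (bin 10); offset now 2 = byte 0 bit 2; 30 bits remain
Read 2: bits[2:10] width=8 -> value=71 (bin 01000111); offset now 10 = byte 1 bit 2; 22 bits remain
Read 3: bits[10:11] width=1 -> value=1 (bin 1); offset now 11 = byte 1 bit 3; 21 bits remain
Read 4: bits[11:18] width=7 -> value=97 (bin 1100001); offset now 18 = byte 2 bit 2; 14 bits remain
Read 5: bits[18:24] width=6 -> value=31 (bin 011111); offset now 24 = byte 3 bit 0; 8 bits remain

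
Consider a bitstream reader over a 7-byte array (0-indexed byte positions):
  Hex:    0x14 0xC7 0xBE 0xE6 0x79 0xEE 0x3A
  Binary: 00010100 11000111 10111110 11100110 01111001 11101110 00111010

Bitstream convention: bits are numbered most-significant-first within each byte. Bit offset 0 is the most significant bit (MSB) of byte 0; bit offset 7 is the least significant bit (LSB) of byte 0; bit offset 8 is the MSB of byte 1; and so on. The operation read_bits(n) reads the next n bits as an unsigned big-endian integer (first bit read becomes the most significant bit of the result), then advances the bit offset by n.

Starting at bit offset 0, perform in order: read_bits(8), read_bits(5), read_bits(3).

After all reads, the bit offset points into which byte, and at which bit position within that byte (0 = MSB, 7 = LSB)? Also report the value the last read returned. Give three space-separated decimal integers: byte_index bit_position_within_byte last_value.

Read 1: bits[0:8] width=8 -> value=20 (bin 00010100); offset now 8 = byte 1 bit 0; 48 bits remain
Read 2: bits[8:13] width=5 -> value=24 (bin 11000); offset now 13 = byte 1 bit 5; 43 bits remain
Read 3: bits[13:16] width=3 -> value=7 (bin 111); offset now 16 = byte 2 bit 0; 40 bits remain

Answer: 2 0 7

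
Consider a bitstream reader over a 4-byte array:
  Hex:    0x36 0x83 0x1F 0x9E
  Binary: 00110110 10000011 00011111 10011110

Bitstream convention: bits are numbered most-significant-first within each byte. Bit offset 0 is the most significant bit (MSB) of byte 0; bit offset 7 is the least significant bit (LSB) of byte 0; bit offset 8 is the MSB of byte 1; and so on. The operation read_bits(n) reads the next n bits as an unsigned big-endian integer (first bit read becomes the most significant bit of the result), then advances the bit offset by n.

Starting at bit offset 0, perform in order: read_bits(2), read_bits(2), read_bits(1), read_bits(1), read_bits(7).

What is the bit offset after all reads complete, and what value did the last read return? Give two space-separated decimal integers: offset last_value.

Read 1: bits[0:2] width=2 -> value=0 (bin 00); offset now 2 = byte 0 bit 2; 30 bits remain
Read 2: bits[2:4] width=2 -> value=3 (bin 11); offset now 4 = byte 0 bit 4; 28 bits remain
Read 3: bits[4:5] width=1 -> value=0 (bin 0); offset now 5 = byte 0 bit 5; 27 bits remain
Read 4: bits[5:6] width=1 -> value=1 (bin 1); offset now 6 = byte 0 bit 6; 26 bits remain
Read 5: bits[6:13] width=7 -> value=80 (bin 1010000); offset now 13 = byte 1 bit 5; 19 bits remain

Answer: 13 80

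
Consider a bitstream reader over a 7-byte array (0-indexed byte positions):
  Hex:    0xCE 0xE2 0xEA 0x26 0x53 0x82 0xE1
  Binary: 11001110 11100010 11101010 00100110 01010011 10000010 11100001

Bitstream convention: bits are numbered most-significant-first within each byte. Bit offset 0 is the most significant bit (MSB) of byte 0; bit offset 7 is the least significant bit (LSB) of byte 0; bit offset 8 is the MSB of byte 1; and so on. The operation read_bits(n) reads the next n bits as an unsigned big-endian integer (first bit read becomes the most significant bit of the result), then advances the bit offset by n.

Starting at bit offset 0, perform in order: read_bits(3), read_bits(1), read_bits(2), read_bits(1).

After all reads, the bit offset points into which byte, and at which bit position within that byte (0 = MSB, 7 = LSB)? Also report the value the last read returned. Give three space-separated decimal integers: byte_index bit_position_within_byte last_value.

Answer: 0 7 1

Derivation:
Read 1: bits[0:3] width=3 -> value=6 (bin 110); offset now 3 = byte 0 bit 3; 53 bits remain
Read 2: bits[3:4] width=1 -> value=0 (bin 0); offset now 4 = byte 0 bit 4; 52 bits remain
Read 3: bits[4:6] width=2 -> value=3 (bin 11); offset now 6 = byte 0 bit 6; 50 bits remain
Read 4: bits[6:7] width=1 -> value=1 (bin 1); offset now 7 = byte 0 bit 7; 49 bits remain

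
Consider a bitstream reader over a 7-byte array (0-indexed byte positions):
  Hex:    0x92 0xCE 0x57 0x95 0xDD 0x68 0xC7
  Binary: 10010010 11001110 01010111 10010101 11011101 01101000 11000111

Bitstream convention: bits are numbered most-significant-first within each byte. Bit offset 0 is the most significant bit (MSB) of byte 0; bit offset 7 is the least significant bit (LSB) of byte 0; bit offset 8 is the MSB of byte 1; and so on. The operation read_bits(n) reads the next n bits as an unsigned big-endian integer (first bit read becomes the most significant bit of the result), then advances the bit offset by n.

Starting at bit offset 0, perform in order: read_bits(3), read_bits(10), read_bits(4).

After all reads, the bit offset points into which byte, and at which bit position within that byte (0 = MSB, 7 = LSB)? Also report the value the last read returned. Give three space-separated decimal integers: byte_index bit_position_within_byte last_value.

Read 1: bits[0:3] width=3 -> value=4 (bin 100); offset now 3 = byte 0 bit 3; 53 bits remain
Read 2: bits[3:13] width=10 -> value=601 (bin 1001011001); offset now 13 = byte 1 bit 5; 43 bits remain
Read 3: bits[13:17] width=4 -> value=12 (bin 1100); offset now 17 = byte 2 bit 1; 39 bits remain

Answer: 2 1 12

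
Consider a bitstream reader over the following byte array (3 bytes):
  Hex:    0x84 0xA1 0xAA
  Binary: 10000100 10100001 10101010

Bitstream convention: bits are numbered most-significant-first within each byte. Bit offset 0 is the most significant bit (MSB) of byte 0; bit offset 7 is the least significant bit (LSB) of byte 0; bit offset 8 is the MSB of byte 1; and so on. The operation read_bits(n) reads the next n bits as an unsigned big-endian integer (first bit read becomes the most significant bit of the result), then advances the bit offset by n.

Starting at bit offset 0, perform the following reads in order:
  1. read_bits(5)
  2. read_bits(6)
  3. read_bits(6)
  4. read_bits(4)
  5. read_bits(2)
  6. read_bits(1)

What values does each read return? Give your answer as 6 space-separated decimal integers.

Answer: 16 37 3 5 1 0

Derivation:
Read 1: bits[0:5] width=5 -> value=16 (bin 10000); offset now 5 = byte 0 bit 5; 19 bits remain
Read 2: bits[5:11] width=6 -> value=37 (bin 100101); offset now 11 = byte 1 bit 3; 13 bits remain
Read 3: bits[11:17] width=6 -> value=3 (bin 000011); offset now 17 = byte 2 bit 1; 7 bits remain
Read 4: bits[17:21] width=4 -> value=5 (bin 0101); offset now 21 = byte 2 bit 5; 3 bits remain
Read 5: bits[21:23] width=2 -> value=1 (bin 01); offset now 23 = byte 2 bit 7; 1 bits remain
Read 6: bits[23:24] width=1 -> value=0 (bin 0); offset now 24 = byte 3 bit 0; 0 bits remain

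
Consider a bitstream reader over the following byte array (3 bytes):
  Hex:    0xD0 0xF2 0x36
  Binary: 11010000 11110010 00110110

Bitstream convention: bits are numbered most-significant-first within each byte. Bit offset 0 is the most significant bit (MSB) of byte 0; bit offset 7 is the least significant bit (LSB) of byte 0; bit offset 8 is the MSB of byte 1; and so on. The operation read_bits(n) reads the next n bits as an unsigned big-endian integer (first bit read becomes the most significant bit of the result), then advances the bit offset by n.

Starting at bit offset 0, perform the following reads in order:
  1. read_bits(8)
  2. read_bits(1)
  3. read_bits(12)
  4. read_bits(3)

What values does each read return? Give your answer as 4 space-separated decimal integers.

Read 1: bits[0:8] width=8 -> value=208 (bin 11010000); offset now 8 = byte 1 bit 0; 16 bits remain
Read 2: bits[8:9] width=1 -> value=1 (bin 1); offset now 9 = byte 1 bit 1; 15 bits remain
Read 3: bits[9:21] width=12 -> value=3654 (bin 111001000110); offset now 21 = byte 2 bit 5; 3 bits remain
Read 4: bits[21:24] width=3 -> value=6 (bin 110); offset now 24 = byte 3 bit 0; 0 bits remain

Answer: 208 1 3654 6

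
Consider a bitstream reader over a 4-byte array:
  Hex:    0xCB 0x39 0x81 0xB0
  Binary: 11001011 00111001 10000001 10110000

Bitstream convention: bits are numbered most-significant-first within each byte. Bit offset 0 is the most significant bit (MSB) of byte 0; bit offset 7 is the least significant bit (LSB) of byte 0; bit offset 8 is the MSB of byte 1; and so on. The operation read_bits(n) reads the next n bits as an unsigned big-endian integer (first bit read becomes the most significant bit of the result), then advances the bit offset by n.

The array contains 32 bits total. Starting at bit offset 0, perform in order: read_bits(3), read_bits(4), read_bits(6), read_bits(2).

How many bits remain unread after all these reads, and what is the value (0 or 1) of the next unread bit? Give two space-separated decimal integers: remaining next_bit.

Answer: 17 1

Derivation:
Read 1: bits[0:3] width=3 -> value=6 (bin 110); offset now 3 = byte 0 bit 3; 29 bits remain
Read 2: bits[3:7] width=4 -> value=5 (bin 0101); offset now 7 = byte 0 bit 7; 25 bits remain
Read 3: bits[7:13] width=6 -> value=39 (bin 100111); offset now 13 = byte 1 bit 5; 19 bits remain
Read 4: bits[13:15] width=2 -> value=0 (bin 00); offset now 15 = byte 1 bit 7; 17 bits remain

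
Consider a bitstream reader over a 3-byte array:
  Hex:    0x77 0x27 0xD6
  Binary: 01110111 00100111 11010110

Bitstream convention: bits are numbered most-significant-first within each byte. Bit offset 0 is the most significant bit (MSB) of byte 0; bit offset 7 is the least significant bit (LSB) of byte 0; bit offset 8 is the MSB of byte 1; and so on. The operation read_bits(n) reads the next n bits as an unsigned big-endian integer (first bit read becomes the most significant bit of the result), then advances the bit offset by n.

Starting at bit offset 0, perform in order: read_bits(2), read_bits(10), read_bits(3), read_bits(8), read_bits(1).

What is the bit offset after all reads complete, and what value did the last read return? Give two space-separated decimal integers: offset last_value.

Answer: 24 0

Derivation:
Read 1: bits[0:2] width=2 -> value=1 (bin 01); offset now 2 = byte 0 bit 2; 22 bits remain
Read 2: bits[2:12] width=10 -> value=882 (bin 1101110010); offset now 12 = byte 1 bit 4; 12 bits remain
Read 3: bits[12:15] width=3 -> value=3 (bin 011); offset now 15 = byte 1 bit 7; 9 bits remain
Read 4: bits[15:23] width=8 -> value=235 (bin 11101011); offset now 23 = byte 2 bit 7; 1 bits remain
Read 5: bits[23:24] width=1 -> value=0 (bin 0); offset now 24 = byte 3 bit 0; 0 bits remain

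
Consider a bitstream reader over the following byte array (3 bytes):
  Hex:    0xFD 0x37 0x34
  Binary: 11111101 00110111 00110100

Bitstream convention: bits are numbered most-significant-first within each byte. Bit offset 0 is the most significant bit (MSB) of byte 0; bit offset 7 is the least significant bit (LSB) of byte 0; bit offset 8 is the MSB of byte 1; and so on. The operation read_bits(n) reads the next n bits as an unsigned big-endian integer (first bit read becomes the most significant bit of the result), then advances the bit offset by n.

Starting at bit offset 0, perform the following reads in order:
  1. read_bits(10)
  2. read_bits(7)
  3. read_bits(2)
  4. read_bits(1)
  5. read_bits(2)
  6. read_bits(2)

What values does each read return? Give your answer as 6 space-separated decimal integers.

Read 1: bits[0:10] width=10 -> value=1012 (bin 1111110100); offset now 10 = byte 1 bit 2; 14 bits remain
Read 2: bits[10:17] width=7 -> value=110 (bin 1101110); offset now 17 = byte 2 bit 1; 7 bits remain
Read 3: bits[17:19] width=2 -> value=1 (bin 01); offset now 19 = byte 2 bit 3; 5 bits remain
Read 4: bits[19:20] width=1 -> value=1 (bin 1); offset now 20 = byte 2 bit 4; 4 bits remain
Read 5: bits[20:22] width=2 -> value=1 (bin 01); offset now 22 = byte 2 bit 6; 2 bits remain
Read 6: bits[22:24] width=2 -> value=0 (bin 00); offset now 24 = byte 3 bit 0; 0 bits remain

Answer: 1012 110 1 1 1 0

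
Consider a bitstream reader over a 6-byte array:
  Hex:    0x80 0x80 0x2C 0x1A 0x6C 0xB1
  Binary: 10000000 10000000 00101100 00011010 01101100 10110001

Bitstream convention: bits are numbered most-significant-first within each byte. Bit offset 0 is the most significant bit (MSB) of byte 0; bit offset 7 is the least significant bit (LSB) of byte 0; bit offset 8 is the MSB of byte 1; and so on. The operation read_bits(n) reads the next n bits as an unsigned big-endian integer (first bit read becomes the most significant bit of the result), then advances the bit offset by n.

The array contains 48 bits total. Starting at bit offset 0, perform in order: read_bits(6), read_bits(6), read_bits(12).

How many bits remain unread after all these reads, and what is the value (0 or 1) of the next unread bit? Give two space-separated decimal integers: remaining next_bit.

Answer: 24 0

Derivation:
Read 1: bits[0:6] width=6 -> value=32 (bin 100000); offset now 6 = byte 0 bit 6; 42 bits remain
Read 2: bits[6:12] width=6 -> value=8 (bin 001000); offset now 12 = byte 1 bit 4; 36 bits remain
Read 3: bits[12:24] width=12 -> value=44 (bin 000000101100); offset now 24 = byte 3 bit 0; 24 bits remain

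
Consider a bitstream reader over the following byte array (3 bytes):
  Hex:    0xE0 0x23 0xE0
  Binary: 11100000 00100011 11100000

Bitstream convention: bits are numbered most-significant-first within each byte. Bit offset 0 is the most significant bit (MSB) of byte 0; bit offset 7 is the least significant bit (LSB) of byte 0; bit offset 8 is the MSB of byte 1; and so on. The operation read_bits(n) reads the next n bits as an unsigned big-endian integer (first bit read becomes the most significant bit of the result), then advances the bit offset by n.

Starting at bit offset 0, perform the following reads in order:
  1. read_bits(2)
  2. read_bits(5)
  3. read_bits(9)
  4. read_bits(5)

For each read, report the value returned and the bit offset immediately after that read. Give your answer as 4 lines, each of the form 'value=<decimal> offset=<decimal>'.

Answer: value=3 offset=2
value=16 offset=7
value=35 offset=16
value=28 offset=21

Derivation:
Read 1: bits[0:2] width=2 -> value=3 (bin 11); offset now 2 = byte 0 bit 2; 22 bits remain
Read 2: bits[2:7] width=5 -> value=16 (bin 10000); offset now 7 = byte 0 bit 7; 17 bits remain
Read 3: bits[7:16] width=9 -> value=35 (bin 000100011); offset now 16 = byte 2 bit 0; 8 bits remain
Read 4: bits[16:21] width=5 -> value=28 (bin 11100); offset now 21 = byte 2 bit 5; 3 bits remain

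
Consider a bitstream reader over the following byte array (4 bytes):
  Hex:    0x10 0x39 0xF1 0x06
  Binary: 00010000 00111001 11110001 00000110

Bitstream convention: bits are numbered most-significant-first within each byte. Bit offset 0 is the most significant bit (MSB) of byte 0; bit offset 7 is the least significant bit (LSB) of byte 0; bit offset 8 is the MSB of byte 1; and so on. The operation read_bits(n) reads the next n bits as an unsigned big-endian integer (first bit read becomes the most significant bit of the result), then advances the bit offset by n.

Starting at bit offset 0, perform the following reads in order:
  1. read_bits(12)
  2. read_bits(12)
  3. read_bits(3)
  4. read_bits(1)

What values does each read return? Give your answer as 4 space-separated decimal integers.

Answer: 259 2545 0 0

Derivation:
Read 1: bits[0:12] width=12 -> value=259 (bin 000100000011); offset now 12 = byte 1 bit 4; 20 bits remain
Read 2: bits[12:24] width=12 -> value=2545 (bin 100111110001); offset now 24 = byte 3 bit 0; 8 bits remain
Read 3: bits[24:27] width=3 -> value=0 (bin 000); offset now 27 = byte 3 bit 3; 5 bits remain
Read 4: bits[27:28] width=1 -> value=0 (bin 0); offset now 28 = byte 3 bit 4; 4 bits remain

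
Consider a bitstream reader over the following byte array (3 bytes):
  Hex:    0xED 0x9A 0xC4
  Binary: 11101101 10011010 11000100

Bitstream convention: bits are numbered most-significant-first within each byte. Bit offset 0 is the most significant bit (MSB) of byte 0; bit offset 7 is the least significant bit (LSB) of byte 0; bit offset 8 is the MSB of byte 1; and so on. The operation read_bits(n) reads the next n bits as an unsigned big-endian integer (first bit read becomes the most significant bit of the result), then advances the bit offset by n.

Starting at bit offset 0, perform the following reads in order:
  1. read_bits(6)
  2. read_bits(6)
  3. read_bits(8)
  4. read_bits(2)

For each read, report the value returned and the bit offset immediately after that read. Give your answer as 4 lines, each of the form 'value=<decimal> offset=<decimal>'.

Read 1: bits[0:6] width=6 -> value=59 (bin 111011); offset now 6 = byte 0 bit 6; 18 bits remain
Read 2: bits[6:12] width=6 -> value=25 (bin 011001); offset now 12 = byte 1 bit 4; 12 bits remain
Read 3: bits[12:20] width=8 -> value=172 (bin 10101100); offset now 20 = byte 2 bit 4; 4 bits remain
Read 4: bits[20:22] width=2 -> value=1 (bin 01); offset now 22 = byte 2 bit 6; 2 bits remain

Answer: value=59 offset=6
value=25 offset=12
value=172 offset=20
value=1 offset=22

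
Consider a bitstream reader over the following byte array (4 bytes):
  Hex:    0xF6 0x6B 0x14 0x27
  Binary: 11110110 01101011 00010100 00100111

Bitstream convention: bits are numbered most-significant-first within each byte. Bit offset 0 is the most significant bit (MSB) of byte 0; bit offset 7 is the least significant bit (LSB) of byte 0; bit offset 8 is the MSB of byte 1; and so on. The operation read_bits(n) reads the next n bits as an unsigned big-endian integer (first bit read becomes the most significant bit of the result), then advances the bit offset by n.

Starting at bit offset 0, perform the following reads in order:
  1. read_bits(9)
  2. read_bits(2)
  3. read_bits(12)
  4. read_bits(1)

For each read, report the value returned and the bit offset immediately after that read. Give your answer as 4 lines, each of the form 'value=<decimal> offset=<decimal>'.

Read 1: bits[0:9] width=9 -> value=492 (bin 111101100); offset now 9 = byte 1 bit 1; 23 bits remain
Read 2: bits[9:11] width=2 -> value=3 (bin 11); offset now 11 = byte 1 bit 3; 21 bits remain
Read 3: bits[11:23] width=12 -> value=1418 (bin 010110001010); offset now 23 = byte 2 bit 7; 9 bits remain
Read 4: bits[23:24] width=1 -> value=0 (bin 0); offset now 24 = byte 3 bit 0; 8 bits remain

Answer: value=492 offset=9
value=3 offset=11
value=1418 offset=23
value=0 offset=24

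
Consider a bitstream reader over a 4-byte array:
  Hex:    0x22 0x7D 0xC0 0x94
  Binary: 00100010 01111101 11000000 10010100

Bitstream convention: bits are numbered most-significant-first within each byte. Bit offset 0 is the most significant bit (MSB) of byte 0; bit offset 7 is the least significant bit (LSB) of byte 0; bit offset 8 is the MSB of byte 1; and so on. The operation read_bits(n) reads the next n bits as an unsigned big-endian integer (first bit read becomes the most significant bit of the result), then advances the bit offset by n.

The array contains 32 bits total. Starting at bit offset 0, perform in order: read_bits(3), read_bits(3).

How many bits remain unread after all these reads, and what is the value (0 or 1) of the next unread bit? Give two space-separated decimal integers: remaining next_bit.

Read 1: bits[0:3] width=3 -> value=1 (bin 001); offset now 3 = byte 0 bit 3; 29 bits remain
Read 2: bits[3:6] width=3 -> value=0 (bin 000); offset now 6 = byte 0 bit 6; 26 bits remain

Answer: 26 1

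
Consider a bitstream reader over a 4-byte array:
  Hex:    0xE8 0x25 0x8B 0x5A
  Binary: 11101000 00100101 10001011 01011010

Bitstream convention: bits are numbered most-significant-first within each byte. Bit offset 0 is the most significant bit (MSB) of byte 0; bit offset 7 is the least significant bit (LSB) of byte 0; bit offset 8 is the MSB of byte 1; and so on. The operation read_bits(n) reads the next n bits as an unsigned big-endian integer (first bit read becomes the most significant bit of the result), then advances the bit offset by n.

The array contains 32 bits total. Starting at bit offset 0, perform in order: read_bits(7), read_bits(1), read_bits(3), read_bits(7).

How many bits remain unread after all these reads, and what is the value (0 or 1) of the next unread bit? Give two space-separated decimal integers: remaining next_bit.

Read 1: bits[0:7] width=7 -> value=116 (bin 1110100); offset now 7 = byte 0 bit 7; 25 bits remain
Read 2: bits[7:8] width=1 -> value=0 (bin 0); offset now 8 = byte 1 bit 0; 24 bits remain
Read 3: bits[8:11] width=3 -> value=1 (bin 001); offset now 11 = byte 1 bit 3; 21 bits remain
Read 4: bits[11:18] width=7 -> value=22 (bin 0010110); offset now 18 = byte 2 bit 2; 14 bits remain

Answer: 14 0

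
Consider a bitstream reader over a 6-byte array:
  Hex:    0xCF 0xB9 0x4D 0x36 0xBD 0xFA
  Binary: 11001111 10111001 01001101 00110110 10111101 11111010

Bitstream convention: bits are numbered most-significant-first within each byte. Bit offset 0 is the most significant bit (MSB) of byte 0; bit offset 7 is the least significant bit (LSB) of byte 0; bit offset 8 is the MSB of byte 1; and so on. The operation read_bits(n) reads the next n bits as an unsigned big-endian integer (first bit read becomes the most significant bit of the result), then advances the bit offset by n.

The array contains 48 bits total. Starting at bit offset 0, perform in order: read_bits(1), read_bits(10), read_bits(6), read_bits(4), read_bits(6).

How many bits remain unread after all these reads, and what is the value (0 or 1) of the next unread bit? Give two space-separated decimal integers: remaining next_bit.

Answer: 21 1

Derivation:
Read 1: bits[0:1] width=1 -> value=1 (bin 1); offset now 1 = byte 0 bit 1; 47 bits remain
Read 2: bits[1:11] width=10 -> value=637 (bin 1001111101); offset now 11 = byte 1 bit 3; 37 bits remain
Read 3: bits[11:17] width=6 -> value=50 (bin 110010); offset now 17 = byte 2 bit 1; 31 bits remain
Read 4: bits[17:21] width=4 -> value=9 (bin 1001); offset now 21 = byte 2 bit 5; 27 bits remain
Read 5: bits[21:27] width=6 -> value=41 (bin 101001); offset now 27 = byte 3 bit 3; 21 bits remain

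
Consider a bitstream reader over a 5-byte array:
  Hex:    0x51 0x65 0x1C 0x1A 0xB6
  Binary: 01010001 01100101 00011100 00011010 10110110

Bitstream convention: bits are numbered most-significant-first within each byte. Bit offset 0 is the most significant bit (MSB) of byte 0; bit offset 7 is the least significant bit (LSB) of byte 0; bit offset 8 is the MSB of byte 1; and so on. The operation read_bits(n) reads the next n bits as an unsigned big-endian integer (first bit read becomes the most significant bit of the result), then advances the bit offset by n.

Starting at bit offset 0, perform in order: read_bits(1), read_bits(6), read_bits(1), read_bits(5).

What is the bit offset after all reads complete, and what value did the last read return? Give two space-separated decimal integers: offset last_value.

Read 1: bits[0:1] width=1 -> value=0 (bin 0); offset now 1 = byte 0 bit 1; 39 bits remain
Read 2: bits[1:7] width=6 -> value=40 (bin 101000); offset now 7 = byte 0 bit 7; 33 bits remain
Read 3: bits[7:8] width=1 -> value=1 (bin 1); offset now 8 = byte 1 bit 0; 32 bits remain
Read 4: bits[8:13] width=5 -> value=12 (bin 01100); offset now 13 = byte 1 bit 5; 27 bits remain

Answer: 13 12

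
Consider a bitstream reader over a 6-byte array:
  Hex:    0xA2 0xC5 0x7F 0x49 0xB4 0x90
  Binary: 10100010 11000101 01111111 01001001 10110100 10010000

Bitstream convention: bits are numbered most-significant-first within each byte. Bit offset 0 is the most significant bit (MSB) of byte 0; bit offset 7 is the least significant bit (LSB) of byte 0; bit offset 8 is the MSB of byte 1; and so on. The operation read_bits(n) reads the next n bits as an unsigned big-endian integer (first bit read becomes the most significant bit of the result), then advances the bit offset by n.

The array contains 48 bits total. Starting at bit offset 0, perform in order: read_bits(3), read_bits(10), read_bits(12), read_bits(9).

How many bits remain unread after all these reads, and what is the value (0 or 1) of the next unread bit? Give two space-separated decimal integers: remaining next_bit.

Read 1: bits[0:3] width=3 -> value=5 (bin 101); offset now 3 = byte 0 bit 3; 45 bits remain
Read 2: bits[3:13] width=10 -> value=88 (bin 0001011000); offset now 13 = byte 1 bit 5; 35 bits remain
Read 3: bits[13:25] width=12 -> value=2814 (bin 101011111110); offset now 25 = byte 3 bit 1; 23 bits remain
Read 4: bits[25:34] width=9 -> value=294 (bin 100100110); offset now 34 = byte 4 bit 2; 14 bits remain

Answer: 14 1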